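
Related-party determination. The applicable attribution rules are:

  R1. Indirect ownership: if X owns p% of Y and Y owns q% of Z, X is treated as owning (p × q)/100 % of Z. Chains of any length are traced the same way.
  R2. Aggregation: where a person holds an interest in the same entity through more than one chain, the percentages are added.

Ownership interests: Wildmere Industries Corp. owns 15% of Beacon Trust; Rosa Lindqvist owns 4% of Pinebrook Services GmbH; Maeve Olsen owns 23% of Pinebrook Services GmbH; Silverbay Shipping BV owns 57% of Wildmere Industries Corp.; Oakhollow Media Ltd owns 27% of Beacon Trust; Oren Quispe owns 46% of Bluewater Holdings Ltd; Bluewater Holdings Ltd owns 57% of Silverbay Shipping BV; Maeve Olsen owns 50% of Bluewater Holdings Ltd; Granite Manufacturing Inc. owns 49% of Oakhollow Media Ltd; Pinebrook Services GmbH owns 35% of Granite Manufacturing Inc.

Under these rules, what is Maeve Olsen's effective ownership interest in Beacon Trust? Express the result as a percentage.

3.501765%

Chain via Bluewater Holdings Ltd → Silverbay Shipping BV → Wildmere Industries Corp. (R1): 50% × 57% × 57% × 15% = 2.43675% of Beacon Trust.
Chain via Pinebrook Services GmbH → Granite Manufacturing Inc. → Oakhollow Media Ltd (R1): 23% × 35% × 49% × 27% = 1.065015% of Beacon Trust.
Aggregating (R2): 2.43675% + 1.065015% = 3.501765%.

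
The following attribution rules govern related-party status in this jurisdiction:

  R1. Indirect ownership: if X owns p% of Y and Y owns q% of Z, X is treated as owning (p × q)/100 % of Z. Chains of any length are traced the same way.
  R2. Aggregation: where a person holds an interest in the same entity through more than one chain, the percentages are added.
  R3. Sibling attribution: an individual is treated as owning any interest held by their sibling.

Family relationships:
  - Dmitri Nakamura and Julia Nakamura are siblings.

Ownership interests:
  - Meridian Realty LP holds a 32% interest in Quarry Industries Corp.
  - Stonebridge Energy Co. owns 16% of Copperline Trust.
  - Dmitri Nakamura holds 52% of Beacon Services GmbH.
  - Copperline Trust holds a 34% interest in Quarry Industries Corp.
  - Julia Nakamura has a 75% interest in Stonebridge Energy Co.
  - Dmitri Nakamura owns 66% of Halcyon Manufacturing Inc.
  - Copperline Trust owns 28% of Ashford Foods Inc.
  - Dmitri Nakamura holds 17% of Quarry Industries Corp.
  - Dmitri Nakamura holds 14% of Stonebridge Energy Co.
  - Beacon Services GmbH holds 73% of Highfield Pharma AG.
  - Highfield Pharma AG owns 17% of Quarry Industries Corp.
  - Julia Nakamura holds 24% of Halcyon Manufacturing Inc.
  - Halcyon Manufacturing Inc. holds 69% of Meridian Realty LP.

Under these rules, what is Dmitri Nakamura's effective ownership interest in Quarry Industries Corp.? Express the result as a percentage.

By sibling attribution (R3), Dmitri Nakamura is treated as also owning Julia Nakamura's interest in Halcyon Manufacturing Inc, giving 66% + 24% = 90%.
By sibling attribution (R3), Dmitri Nakamura is treated as also owning Julia Nakamura's interest in Stonebridge Energy Co, giving 14% + 75% = 89%.
Chain via Beacon Services GmbH → Highfield Pharma AG (R1): 52% × 73% × 17% = 6.4532% of Quarry Industries Corp.
Chain via Halcyon Manufacturing Inc. → Meridian Realty LP (R1): 90% × 69% × 32% = 19.872% of Quarry Industries Corp.
Chain via Stonebridge Energy Co. → Copperline Trust (R1): 89% × 16% × 34% = 4.8416% of Quarry Industries Corp.
Direct interest in Quarry Industries Corp: 17%.
Aggregating (R2): 6.4532% + 19.872% + 4.8416% + 17% = 48.1668%.

48.1668%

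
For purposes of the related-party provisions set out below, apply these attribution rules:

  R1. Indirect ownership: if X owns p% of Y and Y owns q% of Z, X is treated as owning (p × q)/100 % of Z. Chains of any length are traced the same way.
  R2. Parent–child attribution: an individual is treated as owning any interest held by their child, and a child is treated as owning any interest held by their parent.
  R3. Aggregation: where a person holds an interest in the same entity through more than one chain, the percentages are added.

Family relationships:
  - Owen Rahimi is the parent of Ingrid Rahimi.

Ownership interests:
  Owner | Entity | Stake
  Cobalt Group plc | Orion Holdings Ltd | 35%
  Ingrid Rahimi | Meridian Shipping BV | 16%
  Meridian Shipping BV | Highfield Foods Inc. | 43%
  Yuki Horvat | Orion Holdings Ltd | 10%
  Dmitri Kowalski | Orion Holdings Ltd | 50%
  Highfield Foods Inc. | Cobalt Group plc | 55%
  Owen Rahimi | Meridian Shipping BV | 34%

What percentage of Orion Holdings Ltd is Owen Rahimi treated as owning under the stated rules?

4.13875%

By parent–child attribution (R2), Owen Rahimi is treated as also owning Ingrid Rahimi's interest in Meridian Shipping BV, giving 34% + 16% = 50%.
Chain via Meridian Shipping BV → Highfield Foods Inc. → Cobalt Group plc (R1): 50% × 43% × 55% × 35% = 4.13875% of Orion Holdings Ltd.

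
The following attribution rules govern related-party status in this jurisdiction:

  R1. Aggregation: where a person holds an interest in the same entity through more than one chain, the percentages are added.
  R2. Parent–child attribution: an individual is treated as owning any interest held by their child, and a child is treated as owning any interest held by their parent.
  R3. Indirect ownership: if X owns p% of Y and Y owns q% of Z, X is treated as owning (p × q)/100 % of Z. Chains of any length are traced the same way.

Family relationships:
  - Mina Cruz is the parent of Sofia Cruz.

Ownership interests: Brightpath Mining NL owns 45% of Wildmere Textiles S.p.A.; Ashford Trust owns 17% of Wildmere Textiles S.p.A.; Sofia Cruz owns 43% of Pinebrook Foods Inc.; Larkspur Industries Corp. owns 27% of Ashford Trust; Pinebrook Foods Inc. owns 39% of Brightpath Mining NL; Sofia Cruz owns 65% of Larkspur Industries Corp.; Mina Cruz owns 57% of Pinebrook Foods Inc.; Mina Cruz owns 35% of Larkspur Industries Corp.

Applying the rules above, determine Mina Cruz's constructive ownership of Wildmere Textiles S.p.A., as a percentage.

By parent–child attribution (R2), Mina Cruz is treated as also owning Sofia Cruz's interest in Pinebrook Foods Inc, giving 57% + 43% = 100%.
By parent–child attribution (R2), Mina Cruz is treated as also owning Sofia Cruz's interest in Larkspur Industries Corp, giving 35% + 65% = 100%.
Chain via Pinebrook Foods Inc. → Brightpath Mining NL (R3): 100% × 39% × 45% = 17.55% of Wildmere Textiles S.p.A.
Chain via Larkspur Industries Corp. → Ashford Trust (R3): 100% × 27% × 17% = 4.59% of Wildmere Textiles S.p.A.
Aggregating (R1): 17.55% + 4.59% = 22.14%.

22.14%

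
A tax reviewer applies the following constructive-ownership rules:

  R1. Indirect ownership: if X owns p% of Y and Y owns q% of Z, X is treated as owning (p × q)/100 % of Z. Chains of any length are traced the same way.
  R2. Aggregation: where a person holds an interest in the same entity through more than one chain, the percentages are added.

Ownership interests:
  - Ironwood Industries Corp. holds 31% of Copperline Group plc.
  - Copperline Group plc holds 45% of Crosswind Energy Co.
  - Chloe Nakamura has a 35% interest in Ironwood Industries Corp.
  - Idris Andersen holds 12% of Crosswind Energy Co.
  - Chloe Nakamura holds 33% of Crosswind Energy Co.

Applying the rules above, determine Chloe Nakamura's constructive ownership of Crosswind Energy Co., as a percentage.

37.8825%

Chain via Ironwood Industries Corp. → Copperline Group plc (R1): 35% × 31% × 45% = 4.8825% of Crosswind Energy Co.
Direct interest in Crosswind Energy Co: 33%.
Aggregating (R2): 4.8825% + 33% = 37.8825%.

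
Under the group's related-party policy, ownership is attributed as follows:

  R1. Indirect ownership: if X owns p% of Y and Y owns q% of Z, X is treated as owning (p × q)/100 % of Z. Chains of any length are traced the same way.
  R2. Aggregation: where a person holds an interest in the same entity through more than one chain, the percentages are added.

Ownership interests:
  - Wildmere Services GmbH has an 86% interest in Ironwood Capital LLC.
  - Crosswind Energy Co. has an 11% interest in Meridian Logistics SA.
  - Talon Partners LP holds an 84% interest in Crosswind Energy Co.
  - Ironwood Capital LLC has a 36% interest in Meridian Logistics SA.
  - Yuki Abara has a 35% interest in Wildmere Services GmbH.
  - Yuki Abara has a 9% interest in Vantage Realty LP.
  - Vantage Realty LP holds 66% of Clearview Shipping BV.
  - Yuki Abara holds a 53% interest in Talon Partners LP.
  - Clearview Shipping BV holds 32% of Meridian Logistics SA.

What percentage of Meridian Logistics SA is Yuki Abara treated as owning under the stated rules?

Chain via Talon Partners LP → Crosswind Energy Co. (R1): 53% × 84% × 11% = 4.8972% of Meridian Logistics SA.
Chain via Wildmere Services GmbH → Ironwood Capital LLC (R1): 35% × 86% × 36% = 10.836% of Meridian Logistics SA.
Chain via Vantage Realty LP → Clearview Shipping BV (R1): 9% × 66% × 32% = 1.9008% of Meridian Logistics SA.
Aggregating (R2): 4.8972% + 10.836% + 1.9008% = 17.634%.

17.634%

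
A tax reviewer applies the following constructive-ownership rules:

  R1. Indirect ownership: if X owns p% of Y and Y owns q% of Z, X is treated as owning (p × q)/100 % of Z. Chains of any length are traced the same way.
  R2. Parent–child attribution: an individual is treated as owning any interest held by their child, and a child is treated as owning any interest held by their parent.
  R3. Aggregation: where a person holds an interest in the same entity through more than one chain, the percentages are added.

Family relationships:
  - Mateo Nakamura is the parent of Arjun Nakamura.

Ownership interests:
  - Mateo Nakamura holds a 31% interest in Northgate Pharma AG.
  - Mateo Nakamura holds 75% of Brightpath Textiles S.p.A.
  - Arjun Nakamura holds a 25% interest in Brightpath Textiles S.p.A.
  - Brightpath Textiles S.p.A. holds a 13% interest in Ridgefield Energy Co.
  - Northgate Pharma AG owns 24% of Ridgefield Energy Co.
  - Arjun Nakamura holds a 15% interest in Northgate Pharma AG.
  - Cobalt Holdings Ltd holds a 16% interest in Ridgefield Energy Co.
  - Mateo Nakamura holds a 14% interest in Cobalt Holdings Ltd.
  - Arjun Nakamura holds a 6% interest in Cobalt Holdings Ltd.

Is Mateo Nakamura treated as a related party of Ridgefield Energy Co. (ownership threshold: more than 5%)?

Yes

By parent–child attribution (R2), Mateo Nakamura is treated as also owning Arjun Nakamura's interest in Cobalt Holdings Ltd, giving 14% + 6% = 20%.
By parent–child attribution (R2), Mateo Nakamura is treated as also owning Arjun Nakamura's interest in Brightpath Textiles S.p.A, giving 75% + 25% = 100%.
By parent–child attribution (R2), Mateo Nakamura is treated as also owning Arjun Nakamura's interest in Northgate Pharma AG, giving 31% + 15% = 46%.
Chain via Cobalt Holdings Ltd (R1): 20% × 16% = 3.2% of Ridgefield Energy Co.
Chain via Brightpath Textiles S.p.A. (R1): 100% × 13% = 13% of Ridgefield Energy Co.
Chain via Northgate Pharma AG (R1): 46% × 24% = 11.04% of Ridgefield Energy Co.
Aggregating (R3): 3.2% + 13% + 11.04% = 27.24%.
27.24% exceeds the 5% threshold, so Mateo is a related party to Ridgefield Energy Co.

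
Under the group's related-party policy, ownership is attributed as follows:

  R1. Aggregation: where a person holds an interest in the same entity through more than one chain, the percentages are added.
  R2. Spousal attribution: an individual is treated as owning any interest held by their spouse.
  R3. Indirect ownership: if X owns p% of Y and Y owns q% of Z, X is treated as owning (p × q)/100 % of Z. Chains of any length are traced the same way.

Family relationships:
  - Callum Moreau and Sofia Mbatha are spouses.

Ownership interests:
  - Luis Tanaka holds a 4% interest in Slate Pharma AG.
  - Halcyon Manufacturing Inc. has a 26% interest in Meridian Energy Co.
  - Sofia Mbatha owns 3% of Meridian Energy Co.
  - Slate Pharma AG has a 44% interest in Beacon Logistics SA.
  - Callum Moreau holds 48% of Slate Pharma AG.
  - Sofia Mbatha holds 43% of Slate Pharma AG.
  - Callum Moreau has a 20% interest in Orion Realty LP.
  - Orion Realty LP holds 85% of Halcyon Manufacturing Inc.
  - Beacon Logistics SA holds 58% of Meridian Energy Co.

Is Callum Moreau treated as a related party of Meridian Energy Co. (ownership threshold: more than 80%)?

No

By spousal attribution (R2), Callum Moreau is treated as also owning Sofia Mbatha's interest in Slate Pharma AG, giving 48% + 43% = 91%.
By spousal attribution (R2), Callum Moreau is treated as owning Sofia Mbatha's 3% interest in Meridian Energy Co.
Chain via Slate Pharma AG → Beacon Logistics SA (R3): 91% × 44% × 58% = 23.2232% of Meridian Energy Co.
Chain via Orion Realty LP → Halcyon Manufacturing Inc. (R3): 20% × 85% × 26% = 4.42% of Meridian Energy Co.
Direct interest in Meridian Energy Co: 3%.
Aggregating (R1): 23.2232% + 4.42% + 3% = 30.6432%.
30.6432% does not exceed the 80% threshold, so Callum is not a related party to Meridian Energy Co.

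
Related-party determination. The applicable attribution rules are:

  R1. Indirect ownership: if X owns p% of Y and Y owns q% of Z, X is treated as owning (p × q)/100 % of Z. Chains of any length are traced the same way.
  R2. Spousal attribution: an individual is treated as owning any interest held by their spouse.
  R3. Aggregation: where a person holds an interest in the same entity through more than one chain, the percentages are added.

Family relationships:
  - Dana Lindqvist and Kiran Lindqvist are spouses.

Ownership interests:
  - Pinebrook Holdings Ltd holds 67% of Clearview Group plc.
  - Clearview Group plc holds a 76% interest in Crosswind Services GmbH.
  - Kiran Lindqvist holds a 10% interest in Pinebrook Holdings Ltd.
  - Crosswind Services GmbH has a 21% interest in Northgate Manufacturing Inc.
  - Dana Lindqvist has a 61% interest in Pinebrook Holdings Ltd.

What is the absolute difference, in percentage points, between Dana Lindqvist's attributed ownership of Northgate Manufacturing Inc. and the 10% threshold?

2.407828

By spousal attribution (R2), Dana Lindqvist is treated as also owning Kiran Lindqvist's interest in Pinebrook Holdings Ltd, giving 61% + 10% = 71%.
Chain via Pinebrook Holdings Ltd → Clearview Group plc → Crosswind Services GmbH (R1): 71% × 67% × 76% × 21% = 7.592172% of Northgate Manufacturing Inc.
7.592172% falls short of the 10% threshold by 2.407828 percentage points.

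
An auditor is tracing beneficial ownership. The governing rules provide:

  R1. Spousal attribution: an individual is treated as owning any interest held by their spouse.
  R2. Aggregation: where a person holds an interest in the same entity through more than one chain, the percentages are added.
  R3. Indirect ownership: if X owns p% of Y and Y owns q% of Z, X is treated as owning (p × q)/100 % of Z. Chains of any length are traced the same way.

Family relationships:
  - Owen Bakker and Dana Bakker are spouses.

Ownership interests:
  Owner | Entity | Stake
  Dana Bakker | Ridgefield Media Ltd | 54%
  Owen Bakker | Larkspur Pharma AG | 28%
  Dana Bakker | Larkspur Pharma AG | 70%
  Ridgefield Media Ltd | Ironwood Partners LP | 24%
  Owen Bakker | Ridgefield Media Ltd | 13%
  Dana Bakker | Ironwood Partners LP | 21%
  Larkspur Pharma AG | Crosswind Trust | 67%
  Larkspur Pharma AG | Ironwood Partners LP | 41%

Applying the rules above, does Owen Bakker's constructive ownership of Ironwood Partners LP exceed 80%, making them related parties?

By spousal attribution (R1), Owen Bakker is treated as also owning Dana Bakker's interest in Ridgefield Media Ltd, giving 13% + 54% = 67%.
By spousal attribution (R1), Owen Bakker is treated as also owning Dana Bakker's interest in Larkspur Pharma AG, giving 28% + 70% = 98%.
By spousal attribution (R1), Owen Bakker is treated as owning Dana Bakker's 21% interest in Ironwood Partners LP.
Chain via Ridgefield Media Ltd (R3): 67% × 24% = 16.08% of Ironwood Partners LP.
Chain via Larkspur Pharma AG (R3): 98% × 41% = 40.18% of Ironwood Partners LP.
Direct interest in Ironwood Partners LP: 21%.
Aggregating (R2): 16.08% + 40.18% + 21% = 77.26%.
77.26% does not exceed the 80% threshold, so Owen is not a related party to Ironwood Partners LP.

No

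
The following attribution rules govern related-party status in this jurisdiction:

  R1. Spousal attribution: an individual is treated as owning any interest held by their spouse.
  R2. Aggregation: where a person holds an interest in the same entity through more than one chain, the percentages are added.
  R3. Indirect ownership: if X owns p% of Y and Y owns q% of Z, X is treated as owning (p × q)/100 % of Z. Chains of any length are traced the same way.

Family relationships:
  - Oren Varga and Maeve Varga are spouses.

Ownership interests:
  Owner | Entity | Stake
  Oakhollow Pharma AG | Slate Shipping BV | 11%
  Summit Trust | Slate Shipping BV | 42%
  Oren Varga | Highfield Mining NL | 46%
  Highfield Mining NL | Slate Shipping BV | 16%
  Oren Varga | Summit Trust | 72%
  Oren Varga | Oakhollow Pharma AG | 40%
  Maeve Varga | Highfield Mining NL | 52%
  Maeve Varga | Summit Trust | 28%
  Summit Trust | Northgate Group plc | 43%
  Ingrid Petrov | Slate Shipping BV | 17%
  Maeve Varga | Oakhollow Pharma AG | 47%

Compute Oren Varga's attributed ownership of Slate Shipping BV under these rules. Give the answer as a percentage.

By spousal attribution (R1), Oren Varga is treated as also owning Maeve Varga's interest in Highfield Mining NL, giving 46% + 52% = 98%.
By spousal attribution (R1), Oren Varga is treated as also owning Maeve Varga's interest in Summit Trust, giving 72% + 28% = 100%.
By spousal attribution (R1), Oren Varga is treated as also owning Maeve Varga's interest in Oakhollow Pharma AG, giving 40% + 47% = 87%.
Chain via Highfield Mining NL (R3): 98% × 16% = 15.68% of Slate Shipping BV.
Chain via Summit Trust (R3): 100% × 42% = 42% of Slate Shipping BV.
Chain via Oakhollow Pharma AG (R3): 87% × 11% = 9.57% of Slate Shipping BV.
Aggregating (R2): 15.68% + 42% + 9.57% = 67.25%.

67.25%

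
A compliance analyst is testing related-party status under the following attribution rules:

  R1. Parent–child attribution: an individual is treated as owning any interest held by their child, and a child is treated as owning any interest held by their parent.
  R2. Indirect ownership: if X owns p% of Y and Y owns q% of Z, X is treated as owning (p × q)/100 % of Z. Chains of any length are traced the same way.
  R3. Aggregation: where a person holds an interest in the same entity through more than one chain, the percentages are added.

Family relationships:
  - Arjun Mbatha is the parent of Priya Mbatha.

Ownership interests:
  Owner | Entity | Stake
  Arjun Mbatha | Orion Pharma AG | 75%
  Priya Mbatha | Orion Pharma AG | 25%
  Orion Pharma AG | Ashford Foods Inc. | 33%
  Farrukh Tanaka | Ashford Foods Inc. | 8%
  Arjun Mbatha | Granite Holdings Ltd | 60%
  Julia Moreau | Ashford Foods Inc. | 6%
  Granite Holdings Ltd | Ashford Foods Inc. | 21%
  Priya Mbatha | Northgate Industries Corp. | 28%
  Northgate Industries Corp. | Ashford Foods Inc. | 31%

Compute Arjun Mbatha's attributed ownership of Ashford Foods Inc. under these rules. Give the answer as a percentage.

54.28%

By parent–child attribution (R1), Arjun Mbatha is treated as also owning Priya Mbatha's interest in Orion Pharma AG, giving 75% + 25% = 100%.
By parent–child attribution (R1), Arjun Mbatha is treated as owning Priya Mbatha's 28% interest in Northgate Industries Corp.
Chain via Orion Pharma AG (R2): 100% × 33% = 33% of Ashford Foods Inc.
Chain via Granite Holdings Ltd (R2): 60% × 21% = 12.6% of Ashford Foods Inc.
Chain via Northgate Industries Corp. (R2): 28% × 31% = 8.68% of Ashford Foods Inc.
Aggregating (R3): 33% + 12.6% + 8.68% = 54.28%.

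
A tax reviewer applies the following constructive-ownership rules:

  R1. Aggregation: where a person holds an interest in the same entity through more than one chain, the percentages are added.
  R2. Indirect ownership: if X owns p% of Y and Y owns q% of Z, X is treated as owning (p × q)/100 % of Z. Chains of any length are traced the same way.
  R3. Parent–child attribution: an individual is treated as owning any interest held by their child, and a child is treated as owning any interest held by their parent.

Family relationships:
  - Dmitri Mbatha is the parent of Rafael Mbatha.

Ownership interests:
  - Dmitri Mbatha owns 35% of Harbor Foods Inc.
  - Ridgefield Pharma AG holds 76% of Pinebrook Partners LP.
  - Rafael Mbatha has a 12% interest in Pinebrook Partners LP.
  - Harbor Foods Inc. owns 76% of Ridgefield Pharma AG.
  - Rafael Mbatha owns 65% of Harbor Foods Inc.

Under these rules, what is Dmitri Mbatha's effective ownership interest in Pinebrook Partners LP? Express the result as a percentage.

By parent–child attribution (R3), Dmitri Mbatha is treated as also owning Rafael Mbatha's interest in Harbor Foods Inc, giving 35% + 65% = 100%.
By parent–child attribution (R3), Dmitri Mbatha is treated as owning Rafael Mbatha's 12% interest in Pinebrook Partners LP.
Chain via Harbor Foods Inc. → Ridgefield Pharma AG (R2): 100% × 76% × 76% = 57.76% of Pinebrook Partners LP.
Direct interest in Pinebrook Partners LP: 12%.
Aggregating (R1): 57.76% + 12% = 69.76%.

69.76%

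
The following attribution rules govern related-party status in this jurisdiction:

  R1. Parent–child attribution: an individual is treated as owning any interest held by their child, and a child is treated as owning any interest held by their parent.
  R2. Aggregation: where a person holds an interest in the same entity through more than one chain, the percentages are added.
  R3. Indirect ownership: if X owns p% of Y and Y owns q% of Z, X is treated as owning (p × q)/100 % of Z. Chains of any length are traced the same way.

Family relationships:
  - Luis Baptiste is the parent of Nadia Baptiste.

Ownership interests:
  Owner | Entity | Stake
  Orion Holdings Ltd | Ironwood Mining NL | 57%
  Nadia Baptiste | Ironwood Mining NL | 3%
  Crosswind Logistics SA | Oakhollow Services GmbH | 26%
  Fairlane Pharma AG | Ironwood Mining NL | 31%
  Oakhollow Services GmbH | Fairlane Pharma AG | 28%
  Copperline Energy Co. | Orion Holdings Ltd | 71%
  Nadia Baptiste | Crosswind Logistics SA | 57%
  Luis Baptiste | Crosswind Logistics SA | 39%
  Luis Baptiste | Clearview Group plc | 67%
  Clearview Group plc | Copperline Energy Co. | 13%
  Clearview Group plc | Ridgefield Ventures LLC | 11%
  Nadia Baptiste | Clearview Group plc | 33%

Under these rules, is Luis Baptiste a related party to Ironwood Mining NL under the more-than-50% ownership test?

No

By parent–child attribution (R1), Luis Baptiste is treated as also owning Nadia Baptiste's interest in Clearview Group plc, giving 67% + 33% = 100%.
By parent–child attribution (R1), Luis Baptiste is treated as also owning Nadia Baptiste's interest in Crosswind Logistics SA, giving 39% + 57% = 96%.
By parent–child attribution (R1), Luis Baptiste is treated as owning Nadia Baptiste's 3% interest in Ironwood Mining NL.
Chain via Clearview Group plc → Copperline Energy Co. → Orion Holdings Ltd (R3): 100% × 13% × 71% × 57% = 5.2611% of Ironwood Mining NL.
Chain via Crosswind Logistics SA → Oakhollow Services GmbH → Fairlane Pharma AG (R3): 96% × 26% × 28% × 31% = 2.166528% of Ironwood Mining NL.
Direct interest in Ironwood Mining NL: 3%.
Aggregating (R2): 5.2611% + 2.166528% + 3% = 10.427628%.
10.427628% does not exceed the 50% threshold, so Luis is not a related party to Ironwood Mining NL.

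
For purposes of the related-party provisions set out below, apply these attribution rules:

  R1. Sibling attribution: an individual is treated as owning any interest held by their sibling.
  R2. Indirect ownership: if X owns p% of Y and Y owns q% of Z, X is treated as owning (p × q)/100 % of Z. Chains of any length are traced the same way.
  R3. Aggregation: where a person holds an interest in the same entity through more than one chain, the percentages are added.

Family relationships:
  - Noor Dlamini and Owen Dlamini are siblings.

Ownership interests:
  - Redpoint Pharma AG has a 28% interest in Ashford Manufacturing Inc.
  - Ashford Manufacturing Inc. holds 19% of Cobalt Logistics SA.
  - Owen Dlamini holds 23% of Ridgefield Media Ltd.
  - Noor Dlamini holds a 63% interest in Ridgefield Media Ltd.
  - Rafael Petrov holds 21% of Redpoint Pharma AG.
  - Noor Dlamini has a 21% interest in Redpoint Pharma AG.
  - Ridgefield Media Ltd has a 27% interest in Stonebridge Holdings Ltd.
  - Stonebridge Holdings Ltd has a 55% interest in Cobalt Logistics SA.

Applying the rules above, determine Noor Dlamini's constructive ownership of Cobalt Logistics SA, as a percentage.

By sibling attribution (R1), Noor Dlamini is treated as also owning Owen Dlamini's interest in Ridgefield Media Ltd, giving 63% + 23% = 86%.
Chain via Ridgefield Media Ltd → Stonebridge Holdings Ltd (R2): 86% × 27% × 55% = 12.771% of Cobalt Logistics SA.
Chain via Redpoint Pharma AG → Ashford Manufacturing Inc. (R2): 21% × 28% × 19% = 1.1172% of Cobalt Logistics SA.
Aggregating (R3): 12.771% + 1.1172% = 13.8882%.

13.8882%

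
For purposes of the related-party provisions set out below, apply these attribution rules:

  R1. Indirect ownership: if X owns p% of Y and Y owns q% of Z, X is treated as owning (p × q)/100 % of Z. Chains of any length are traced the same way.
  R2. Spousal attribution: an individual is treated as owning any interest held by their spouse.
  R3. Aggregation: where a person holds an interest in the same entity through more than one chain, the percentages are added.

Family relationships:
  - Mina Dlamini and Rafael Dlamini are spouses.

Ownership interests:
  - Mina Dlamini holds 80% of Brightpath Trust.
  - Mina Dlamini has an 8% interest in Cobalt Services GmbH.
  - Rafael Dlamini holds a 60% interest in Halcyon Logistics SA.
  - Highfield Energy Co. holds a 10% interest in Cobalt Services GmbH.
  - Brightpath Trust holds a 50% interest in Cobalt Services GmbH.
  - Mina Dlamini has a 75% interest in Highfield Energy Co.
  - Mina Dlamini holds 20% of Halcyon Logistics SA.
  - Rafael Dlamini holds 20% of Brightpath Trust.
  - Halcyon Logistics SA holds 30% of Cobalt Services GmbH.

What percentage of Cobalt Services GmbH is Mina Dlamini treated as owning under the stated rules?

By spousal attribution (R2), Mina Dlamini is treated as also owning Rafael Dlamini's interest in Halcyon Logistics SA, giving 20% + 60% = 80%.
By spousal attribution (R2), Mina Dlamini is treated as also owning Rafael Dlamini's interest in Brightpath Trust, giving 80% + 20% = 100%.
Chain via Highfield Energy Co. (R1): 75% × 10% = 7.5% of Cobalt Services GmbH.
Chain via Halcyon Logistics SA (R1): 80% × 30% = 24% of Cobalt Services GmbH.
Chain via Brightpath Trust (R1): 100% × 50% = 50% of Cobalt Services GmbH.
Direct interest in Cobalt Services GmbH: 8%.
Aggregating (R3): 7.5% + 24% + 50% + 8% = 89.5%.

89.5%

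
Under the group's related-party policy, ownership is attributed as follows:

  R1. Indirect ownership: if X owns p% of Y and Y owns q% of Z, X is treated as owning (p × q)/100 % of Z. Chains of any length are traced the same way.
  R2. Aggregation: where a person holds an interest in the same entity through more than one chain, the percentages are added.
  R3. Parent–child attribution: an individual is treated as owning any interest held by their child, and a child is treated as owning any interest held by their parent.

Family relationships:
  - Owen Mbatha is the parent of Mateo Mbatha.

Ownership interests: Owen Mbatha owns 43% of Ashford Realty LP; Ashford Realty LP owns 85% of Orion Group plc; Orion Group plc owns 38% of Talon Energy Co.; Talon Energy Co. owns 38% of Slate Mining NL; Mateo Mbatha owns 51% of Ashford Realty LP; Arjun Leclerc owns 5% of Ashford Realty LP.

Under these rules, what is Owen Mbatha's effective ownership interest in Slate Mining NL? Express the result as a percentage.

11.53756%

By parent–child attribution (R3), Owen Mbatha is treated as also owning Mateo Mbatha's interest in Ashford Realty LP, giving 43% + 51% = 94%.
Chain via Ashford Realty LP → Orion Group plc → Talon Energy Co. (R1): 94% × 85% × 38% × 38% = 11.53756% of Slate Mining NL.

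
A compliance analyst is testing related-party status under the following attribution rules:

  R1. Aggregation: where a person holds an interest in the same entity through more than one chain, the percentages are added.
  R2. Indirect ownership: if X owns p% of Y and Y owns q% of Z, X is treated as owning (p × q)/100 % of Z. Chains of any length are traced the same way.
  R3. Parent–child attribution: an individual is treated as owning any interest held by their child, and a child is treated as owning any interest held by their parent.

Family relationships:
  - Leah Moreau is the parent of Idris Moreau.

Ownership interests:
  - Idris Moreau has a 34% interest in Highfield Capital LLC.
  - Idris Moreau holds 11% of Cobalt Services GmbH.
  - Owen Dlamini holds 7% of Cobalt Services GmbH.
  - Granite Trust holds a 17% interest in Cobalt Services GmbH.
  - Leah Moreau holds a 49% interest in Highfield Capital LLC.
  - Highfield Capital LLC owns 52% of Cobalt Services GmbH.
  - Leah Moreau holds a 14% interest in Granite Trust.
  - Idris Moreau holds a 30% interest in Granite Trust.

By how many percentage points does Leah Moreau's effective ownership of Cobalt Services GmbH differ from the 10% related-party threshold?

By parent–child attribution (R3), Leah Moreau is treated as also owning Idris Moreau's interest in Granite Trust, giving 14% + 30% = 44%.
By parent–child attribution (R3), Leah Moreau is treated as also owning Idris Moreau's interest in Highfield Capital LLC, giving 49% + 34% = 83%.
By parent–child attribution (R3), Leah Moreau is treated as owning Idris Moreau's 11% interest in Cobalt Services GmbH.
Chain via Granite Trust (R2): 44% × 17% = 7.48% of Cobalt Services GmbH.
Chain via Highfield Capital LLC (R2): 83% × 52% = 43.16% of Cobalt Services GmbH.
Direct interest in Cobalt Services GmbH: 11%.
Aggregating (R1): 7.48% + 43.16% + 11% = 61.64%.
61.64% exceeds the 10% threshold by 51.64 percentage points.

51.64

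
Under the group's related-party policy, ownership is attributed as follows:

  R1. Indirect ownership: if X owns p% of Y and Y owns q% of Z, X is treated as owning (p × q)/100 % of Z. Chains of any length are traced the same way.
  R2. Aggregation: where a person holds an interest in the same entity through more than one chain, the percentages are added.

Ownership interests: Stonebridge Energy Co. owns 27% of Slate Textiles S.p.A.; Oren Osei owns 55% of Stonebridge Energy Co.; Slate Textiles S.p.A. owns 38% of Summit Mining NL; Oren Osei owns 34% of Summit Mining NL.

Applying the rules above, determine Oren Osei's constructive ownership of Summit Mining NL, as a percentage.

Chain via Stonebridge Energy Co. → Slate Textiles S.p.A. (R1): 55% × 27% × 38% = 5.643% of Summit Mining NL.
Direct interest in Summit Mining NL: 34%.
Aggregating (R2): 5.643% + 34% = 39.643%.

39.643%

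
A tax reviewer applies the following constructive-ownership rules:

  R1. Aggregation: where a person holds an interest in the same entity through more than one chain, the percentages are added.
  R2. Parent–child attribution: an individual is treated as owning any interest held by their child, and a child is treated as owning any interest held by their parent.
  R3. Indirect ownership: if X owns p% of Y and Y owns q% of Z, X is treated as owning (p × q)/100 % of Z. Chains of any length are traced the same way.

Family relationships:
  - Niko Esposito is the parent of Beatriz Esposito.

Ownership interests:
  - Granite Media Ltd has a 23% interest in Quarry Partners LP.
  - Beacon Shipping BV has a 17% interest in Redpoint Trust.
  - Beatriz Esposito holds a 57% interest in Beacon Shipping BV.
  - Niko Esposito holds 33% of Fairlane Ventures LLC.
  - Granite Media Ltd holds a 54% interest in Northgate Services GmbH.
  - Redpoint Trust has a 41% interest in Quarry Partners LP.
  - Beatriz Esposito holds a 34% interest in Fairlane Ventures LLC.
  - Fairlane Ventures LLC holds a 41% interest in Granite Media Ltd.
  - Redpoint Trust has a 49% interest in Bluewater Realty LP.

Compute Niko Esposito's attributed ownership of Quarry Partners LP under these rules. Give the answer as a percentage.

10.291%

By parent–child attribution (R2), Niko Esposito is treated as also owning Beatriz Esposito's interest in Fairlane Ventures LLC, giving 33% + 34% = 67%.
By parent–child attribution (R2), Niko Esposito is treated as owning Beatriz Esposito's 57% interest in Beacon Shipping BV.
Chain via Fairlane Ventures LLC → Granite Media Ltd (R3): 67% × 41% × 23% = 6.3181% of Quarry Partners LP.
Chain via Beacon Shipping BV → Redpoint Trust (R3): 57% × 17% × 41% = 3.9729% of Quarry Partners LP.
Aggregating (R1): 6.3181% + 3.9729% = 10.291%.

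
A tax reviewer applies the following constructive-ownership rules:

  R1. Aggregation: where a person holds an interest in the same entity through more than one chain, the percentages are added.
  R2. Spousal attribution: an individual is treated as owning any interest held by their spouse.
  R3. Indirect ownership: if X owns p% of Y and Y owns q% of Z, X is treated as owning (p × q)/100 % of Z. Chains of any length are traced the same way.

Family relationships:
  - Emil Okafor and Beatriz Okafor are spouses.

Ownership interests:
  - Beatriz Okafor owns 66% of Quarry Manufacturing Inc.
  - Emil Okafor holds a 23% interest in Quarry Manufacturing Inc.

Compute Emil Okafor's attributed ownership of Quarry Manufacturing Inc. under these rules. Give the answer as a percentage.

89%

By spousal attribution (R2), Emil Okafor is treated as also owning Beatriz Okafor's interest in Quarry Manufacturing Inc, giving 23% + 66% = 89%.
Direct interest in Quarry Manufacturing Inc: 89%.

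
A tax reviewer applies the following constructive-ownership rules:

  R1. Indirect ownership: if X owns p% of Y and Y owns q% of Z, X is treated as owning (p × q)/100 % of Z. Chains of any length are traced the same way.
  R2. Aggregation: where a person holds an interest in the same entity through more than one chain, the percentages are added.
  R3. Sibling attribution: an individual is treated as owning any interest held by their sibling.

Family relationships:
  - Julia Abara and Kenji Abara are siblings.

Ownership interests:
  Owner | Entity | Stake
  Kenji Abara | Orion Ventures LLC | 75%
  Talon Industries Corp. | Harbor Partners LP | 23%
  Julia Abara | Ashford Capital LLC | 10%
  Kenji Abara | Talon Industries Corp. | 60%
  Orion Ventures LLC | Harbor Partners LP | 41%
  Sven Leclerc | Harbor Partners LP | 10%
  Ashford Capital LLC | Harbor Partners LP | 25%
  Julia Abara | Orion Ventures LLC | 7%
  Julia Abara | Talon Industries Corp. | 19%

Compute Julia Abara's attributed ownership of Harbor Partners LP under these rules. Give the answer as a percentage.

By sibling attribution (R3), Julia Abara is treated as also owning Kenji Abara's interest in Talon Industries Corp, giving 19% + 60% = 79%.
By sibling attribution (R3), Julia Abara is treated as also owning Kenji Abara's interest in Orion Ventures LLC, giving 7% + 75% = 82%.
Chain via Talon Industries Corp. (R1): 79% × 23% = 18.17% of Harbor Partners LP.
Chain via Orion Ventures LLC (R1): 82% × 41% = 33.62% of Harbor Partners LP.
Chain via Ashford Capital LLC (R1): 10% × 25% = 2.5% of Harbor Partners LP.
Aggregating (R2): 18.17% + 33.62% + 2.5% = 54.29%.

54.29%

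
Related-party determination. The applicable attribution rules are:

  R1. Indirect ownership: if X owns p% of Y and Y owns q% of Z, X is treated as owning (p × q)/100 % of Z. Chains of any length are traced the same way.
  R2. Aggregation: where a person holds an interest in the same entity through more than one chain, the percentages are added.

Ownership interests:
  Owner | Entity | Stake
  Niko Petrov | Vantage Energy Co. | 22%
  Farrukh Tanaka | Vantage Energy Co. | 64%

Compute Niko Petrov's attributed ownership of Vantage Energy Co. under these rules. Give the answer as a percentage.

Direct interest in Vantage Energy Co: 22%.

22%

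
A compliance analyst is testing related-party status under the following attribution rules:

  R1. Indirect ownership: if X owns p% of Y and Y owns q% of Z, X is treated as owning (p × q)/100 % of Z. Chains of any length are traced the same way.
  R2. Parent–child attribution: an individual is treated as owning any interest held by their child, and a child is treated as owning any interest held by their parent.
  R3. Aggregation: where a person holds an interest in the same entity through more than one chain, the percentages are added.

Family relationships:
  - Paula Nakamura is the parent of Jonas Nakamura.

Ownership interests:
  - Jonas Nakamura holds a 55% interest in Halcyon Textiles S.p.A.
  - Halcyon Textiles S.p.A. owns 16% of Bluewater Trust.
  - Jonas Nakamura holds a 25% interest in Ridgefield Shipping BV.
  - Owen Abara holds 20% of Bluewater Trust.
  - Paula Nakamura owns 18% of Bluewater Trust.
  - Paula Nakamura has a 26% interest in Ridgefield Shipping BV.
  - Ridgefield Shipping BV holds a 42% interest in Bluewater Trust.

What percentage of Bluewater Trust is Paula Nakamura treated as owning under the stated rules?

By parent–child attribution (R2), Paula Nakamura is treated as also owning Jonas Nakamura's interest in Ridgefield Shipping BV, giving 26% + 25% = 51%.
By parent–child attribution (R2), Paula Nakamura is treated as owning Jonas Nakamura's 55% interest in Halcyon Textiles S.p.A.
Chain via Ridgefield Shipping BV (R1): 51% × 42% = 21.42% of Bluewater Trust.
Direct interest in Bluewater Trust: 18%.
Chain via Halcyon Textiles S.p.A. (R1): 55% × 16% = 8.8% of Bluewater Trust.
Aggregating (R3): 21.42% + 18% + 8.8% = 48.22%.

48.22%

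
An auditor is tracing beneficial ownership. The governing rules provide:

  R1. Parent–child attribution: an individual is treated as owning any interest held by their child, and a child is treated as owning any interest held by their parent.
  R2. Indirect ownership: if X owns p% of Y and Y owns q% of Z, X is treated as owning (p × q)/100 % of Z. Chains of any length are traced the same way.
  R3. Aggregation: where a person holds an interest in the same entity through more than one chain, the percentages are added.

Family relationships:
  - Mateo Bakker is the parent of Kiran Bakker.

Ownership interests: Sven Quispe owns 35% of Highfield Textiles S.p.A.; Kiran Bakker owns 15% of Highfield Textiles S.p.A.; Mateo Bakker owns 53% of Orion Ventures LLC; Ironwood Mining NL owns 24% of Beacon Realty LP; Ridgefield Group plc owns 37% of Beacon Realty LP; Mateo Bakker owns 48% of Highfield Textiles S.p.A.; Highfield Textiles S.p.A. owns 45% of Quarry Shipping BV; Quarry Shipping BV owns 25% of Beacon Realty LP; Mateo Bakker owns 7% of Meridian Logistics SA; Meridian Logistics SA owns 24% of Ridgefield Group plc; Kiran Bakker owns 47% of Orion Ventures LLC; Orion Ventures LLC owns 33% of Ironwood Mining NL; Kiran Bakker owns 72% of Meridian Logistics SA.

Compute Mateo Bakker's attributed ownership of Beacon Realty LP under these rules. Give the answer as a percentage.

22.0227%

By parent–child attribution (R1), Mateo Bakker is treated as also owning Kiran Bakker's interest in Meridian Logistics SA, giving 7% + 72% = 79%.
By parent–child attribution (R1), Mateo Bakker is treated as also owning Kiran Bakker's interest in Orion Ventures LLC, giving 53% + 47% = 100%.
By parent–child attribution (R1), Mateo Bakker is treated as also owning Kiran Bakker's interest in Highfield Textiles S.p.A, giving 48% + 15% = 63%.
Chain via Meridian Logistics SA → Ridgefield Group plc (R2): 79% × 24% × 37% = 7.0152% of Beacon Realty LP.
Chain via Orion Ventures LLC → Ironwood Mining NL (R2): 100% × 33% × 24% = 7.92% of Beacon Realty LP.
Chain via Highfield Textiles S.p.A. → Quarry Shipping BV (R2): 63% × 45% × 25% = 7.0875% of Beacon Realty LP.
Aggregating (R3): 7.0152% + 7.92% + 7.0875% = 22.0227%.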